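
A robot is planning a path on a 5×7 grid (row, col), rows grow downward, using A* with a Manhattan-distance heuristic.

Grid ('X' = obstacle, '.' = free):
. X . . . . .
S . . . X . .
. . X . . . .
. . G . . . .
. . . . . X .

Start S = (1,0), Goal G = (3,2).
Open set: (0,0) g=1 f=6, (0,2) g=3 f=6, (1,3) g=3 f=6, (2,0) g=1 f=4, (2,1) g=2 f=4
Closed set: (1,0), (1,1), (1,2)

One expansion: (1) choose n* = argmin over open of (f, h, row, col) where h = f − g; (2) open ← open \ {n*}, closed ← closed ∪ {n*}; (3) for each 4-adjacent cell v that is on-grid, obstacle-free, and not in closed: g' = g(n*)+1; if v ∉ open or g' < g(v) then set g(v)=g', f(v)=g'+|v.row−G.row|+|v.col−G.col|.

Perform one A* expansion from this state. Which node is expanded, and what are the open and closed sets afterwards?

step 1: expand (2,1) (f=4, h=2) → closed; open now [(0,0) g=1 f=6, (0,2) g=3 f=6, (1,3) g=3 f=6, (2,0) g=1 f=4, (3,1) g=3 f=4]

expanded=(2,1); open=[(0,0) g=1 f=6, (0,2) g=3 f=6, (1,3) g=3 f=6, (2,0) g=1 f=4, (3,1) g=3 f=4]; closed=[(1,0), (1,1), (1,2), (2,1)]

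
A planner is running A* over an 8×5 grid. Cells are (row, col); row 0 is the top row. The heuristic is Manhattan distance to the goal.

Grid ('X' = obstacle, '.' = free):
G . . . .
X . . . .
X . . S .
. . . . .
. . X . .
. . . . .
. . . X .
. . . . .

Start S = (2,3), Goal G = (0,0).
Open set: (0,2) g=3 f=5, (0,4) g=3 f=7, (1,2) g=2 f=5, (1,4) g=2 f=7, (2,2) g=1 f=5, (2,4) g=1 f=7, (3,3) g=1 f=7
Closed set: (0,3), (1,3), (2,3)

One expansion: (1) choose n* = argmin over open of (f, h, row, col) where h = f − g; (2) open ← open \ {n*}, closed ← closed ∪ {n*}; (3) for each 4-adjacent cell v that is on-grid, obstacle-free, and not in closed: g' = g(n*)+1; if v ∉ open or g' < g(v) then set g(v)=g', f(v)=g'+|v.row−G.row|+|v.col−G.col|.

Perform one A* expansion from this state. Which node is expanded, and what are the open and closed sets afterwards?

step 1: expand (0,2) (f=5, h=2) → closed; open now [(0,1) g=4 f=5, (0,4) g=3 f=7, (1,2) g=2 f=5, (1,4) g=2 f=7, (2,2) g=1 f=5, (2,4) g=1 f=7, (3,3) g=1 f=7]

expanded=(0,2); open=[(0,1) g=4 f=5, (0,4) g=3 f=7, (1,2) g=2 f=5, (1,4) g=2 f=7, (2,2) g=1 f=5, (2,4) g=1 f=7, (3,3) g=1 f=7]; closed=[(0,2), (0,3), (1,3), (2,3)]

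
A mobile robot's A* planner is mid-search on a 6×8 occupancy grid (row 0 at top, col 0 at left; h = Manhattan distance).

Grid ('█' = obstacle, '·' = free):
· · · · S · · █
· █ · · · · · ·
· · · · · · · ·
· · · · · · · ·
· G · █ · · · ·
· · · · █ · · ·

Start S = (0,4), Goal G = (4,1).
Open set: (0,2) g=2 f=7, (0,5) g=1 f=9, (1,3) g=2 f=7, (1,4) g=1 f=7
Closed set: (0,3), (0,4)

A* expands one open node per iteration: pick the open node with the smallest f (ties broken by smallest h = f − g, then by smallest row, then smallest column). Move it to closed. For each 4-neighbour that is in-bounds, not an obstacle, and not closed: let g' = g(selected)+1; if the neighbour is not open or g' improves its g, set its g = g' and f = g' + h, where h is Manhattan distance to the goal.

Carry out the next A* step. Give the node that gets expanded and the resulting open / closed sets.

step 1: expand (0,2) (f=7, h=5) → closed; open now [(0,1) g=3 f=7, (0,5) g=1 f=9, (1,2) g=3 f=7, (1,3) g=2 f=7, (1,4) g=1 f=7]

expanded=(0,2); open=[(0,1) g=3 f=7, (0,5) g=1 f=9, (1,2) g=3 f=7, (1,3) g=2 f=7, (1,4) g=1 f=7]; closed=[(0,2), (0,3), (0,4)]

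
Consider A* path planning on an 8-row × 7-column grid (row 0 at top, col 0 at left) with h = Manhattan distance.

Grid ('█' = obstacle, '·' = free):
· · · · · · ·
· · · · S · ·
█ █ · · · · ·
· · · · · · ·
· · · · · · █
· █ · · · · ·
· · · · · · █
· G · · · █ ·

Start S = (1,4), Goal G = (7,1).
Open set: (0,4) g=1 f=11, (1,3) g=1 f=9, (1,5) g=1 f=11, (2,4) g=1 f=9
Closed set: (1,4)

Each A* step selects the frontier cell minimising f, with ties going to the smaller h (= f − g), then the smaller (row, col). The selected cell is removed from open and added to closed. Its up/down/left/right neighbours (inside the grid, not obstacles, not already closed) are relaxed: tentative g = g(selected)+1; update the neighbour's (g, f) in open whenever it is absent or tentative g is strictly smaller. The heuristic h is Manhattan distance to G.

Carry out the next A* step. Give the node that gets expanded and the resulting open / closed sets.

expanded=(1,3); open=[(0,3) g=2 f=11, (0,4) g=1 f=11, (1,2) g=2 f=9, (1,5) g=1 f=11, (2,3) g=2 f=9, (2,4) g=1 f=9]; closed=[(1,3), (1,4)]

step 1: expand (1,3) (f=9, h=8) → closed; open now [(0,3) g=2 f=11, (0,4) g=1 f=11, (1,2) g=2 f=9, (1,5) g=1 f=11, (2,3) g=2 f=9, (2,4) g=1 f=9]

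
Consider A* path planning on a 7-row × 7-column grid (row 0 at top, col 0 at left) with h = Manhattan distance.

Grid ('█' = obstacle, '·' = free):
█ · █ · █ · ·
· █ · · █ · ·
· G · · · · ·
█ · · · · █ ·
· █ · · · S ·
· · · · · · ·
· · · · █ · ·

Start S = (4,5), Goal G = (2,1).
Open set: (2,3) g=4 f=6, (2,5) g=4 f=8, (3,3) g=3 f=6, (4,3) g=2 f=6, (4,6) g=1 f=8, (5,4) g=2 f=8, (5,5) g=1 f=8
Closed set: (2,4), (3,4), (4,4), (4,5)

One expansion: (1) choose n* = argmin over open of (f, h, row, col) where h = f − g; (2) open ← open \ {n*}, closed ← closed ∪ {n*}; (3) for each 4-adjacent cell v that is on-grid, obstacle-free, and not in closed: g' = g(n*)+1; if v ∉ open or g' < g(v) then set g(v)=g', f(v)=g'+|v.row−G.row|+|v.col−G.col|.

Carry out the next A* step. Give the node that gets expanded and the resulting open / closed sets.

step 1: expand (2,3) (f=6, h=2) → closed; open now [(1,3) g=5 f=8, (2,2) g=5 f=6, (2,5) g=4 f=8, (3,3) g=3 f=6, (4,3) g=2 f=6, (4,6) g=1 f=8, (5,4) g=2 f=8, (5,5) g=1 f=8]

expanded=(2,3); open=[(1,3) g=5 f=8, (2,2) g=5 f=6, (2,5) g=4 f=8, (3,3) g=3 f=6, (4,3) g=2 f=6, (4,6) g=1 f=8, (5,4) g=2 f=8, (5,5) g=1 f=8]; closed=[(2,3), (2,4), (3,4), (4,4), (4,5)]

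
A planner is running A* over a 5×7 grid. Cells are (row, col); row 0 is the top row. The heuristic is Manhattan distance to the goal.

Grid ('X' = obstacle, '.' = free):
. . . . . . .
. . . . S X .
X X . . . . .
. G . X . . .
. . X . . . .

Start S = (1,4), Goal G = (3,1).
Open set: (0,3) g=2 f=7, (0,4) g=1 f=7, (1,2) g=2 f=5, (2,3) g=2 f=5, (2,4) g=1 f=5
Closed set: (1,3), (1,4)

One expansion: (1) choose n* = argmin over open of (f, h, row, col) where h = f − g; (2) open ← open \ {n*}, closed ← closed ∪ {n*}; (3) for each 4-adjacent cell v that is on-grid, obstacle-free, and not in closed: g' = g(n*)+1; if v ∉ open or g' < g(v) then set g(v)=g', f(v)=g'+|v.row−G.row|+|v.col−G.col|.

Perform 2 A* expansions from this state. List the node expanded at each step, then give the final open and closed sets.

step 1: expand (1,2) (f=5, h=3) → closed; open now [(0,2) g=3 f=7, (0,3) g=2 f=7, (0,4) g=1 f=7, (1,1) g=3 f=5, (2,2) g=3 f=5, (2,3) g=2 f=5, (2,4) g=1 f=5]
step 2: expand (1,1) (f=5, h=2) → closed; open now [(0,1) g=4 f=7, (0,2) g=3 f=7, (0,3) g=2 f=7, (0,4) g=1 f=7, (1,0) g=4 f=7, (2,2) g=3 f=5, (2,3) g=2 f=5, (2,4) g=1 f=5]

order=[(1,2) → (1,1)]; open=[(0,1) g=4 f=7, (0,2) g=3 f=7, (0,3) g=2 f=7, (0,4) g=1 f=7, (1,0) g=4 f=7, (2,2) g=3 f=5, (2,3) g=2 f=5, (2,4) g=1 f=5]; closed=[(1,1), (1,2), (1,3), (1,4)]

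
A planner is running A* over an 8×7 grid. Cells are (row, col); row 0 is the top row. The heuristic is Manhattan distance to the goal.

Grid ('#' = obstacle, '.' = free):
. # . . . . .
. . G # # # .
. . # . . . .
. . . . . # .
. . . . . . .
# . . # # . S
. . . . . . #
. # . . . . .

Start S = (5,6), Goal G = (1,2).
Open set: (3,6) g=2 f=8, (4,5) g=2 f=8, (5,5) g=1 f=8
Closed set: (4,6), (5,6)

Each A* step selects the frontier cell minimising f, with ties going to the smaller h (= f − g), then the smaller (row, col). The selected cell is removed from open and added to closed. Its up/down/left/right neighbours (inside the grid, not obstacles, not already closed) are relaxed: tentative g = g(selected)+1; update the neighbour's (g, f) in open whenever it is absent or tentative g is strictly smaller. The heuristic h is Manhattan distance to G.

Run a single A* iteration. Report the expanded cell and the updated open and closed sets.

step 1: expand (3,6) (f=8, h=6) → closed; open now [(2,6) g=3 f=8, (4,5) g=2 f=8, (5,5) g=1 f=8]

expanded=(3,6); open=[(2,6) g=3 f=8, (4,5) g=2 f=8, (5,5) g=1 f=8]; closed=[(3,6), (4,6), (5,6)]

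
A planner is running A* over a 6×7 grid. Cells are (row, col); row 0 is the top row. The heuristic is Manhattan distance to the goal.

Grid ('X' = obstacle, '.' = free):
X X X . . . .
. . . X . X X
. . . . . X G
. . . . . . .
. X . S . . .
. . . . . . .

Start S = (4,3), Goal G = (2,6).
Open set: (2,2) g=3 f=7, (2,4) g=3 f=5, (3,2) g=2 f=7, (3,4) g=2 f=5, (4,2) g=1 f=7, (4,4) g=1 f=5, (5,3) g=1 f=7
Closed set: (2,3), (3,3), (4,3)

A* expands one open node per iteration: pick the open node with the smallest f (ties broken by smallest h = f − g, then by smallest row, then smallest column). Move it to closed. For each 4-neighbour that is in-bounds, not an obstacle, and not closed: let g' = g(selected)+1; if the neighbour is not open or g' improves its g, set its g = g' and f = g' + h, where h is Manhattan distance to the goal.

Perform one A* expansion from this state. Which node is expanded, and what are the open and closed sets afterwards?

expanded=(2,4); open=[(1,4) g=4 f=7, (2,2) g=3 f=7, (3,2) g=2 f=7, (3,4) g=2 f=5, (4,2) g=1 f=7, (4,4) g=1 f=5, (5,3) g=1 f=7]; closed=[(2,3), (2,4), (3,3), (4,3)]

step 1: expand (2,4) (f=5, h=2) → closed; open now [(1,4) g=4 f=7, (2,2) g=3 f=7, (3,2) g=2 f=7, (3,4) g=2 f=5, (4,2) g=1 f=7, (4,4) g=1 f=5, (5,3) g=1 f=7]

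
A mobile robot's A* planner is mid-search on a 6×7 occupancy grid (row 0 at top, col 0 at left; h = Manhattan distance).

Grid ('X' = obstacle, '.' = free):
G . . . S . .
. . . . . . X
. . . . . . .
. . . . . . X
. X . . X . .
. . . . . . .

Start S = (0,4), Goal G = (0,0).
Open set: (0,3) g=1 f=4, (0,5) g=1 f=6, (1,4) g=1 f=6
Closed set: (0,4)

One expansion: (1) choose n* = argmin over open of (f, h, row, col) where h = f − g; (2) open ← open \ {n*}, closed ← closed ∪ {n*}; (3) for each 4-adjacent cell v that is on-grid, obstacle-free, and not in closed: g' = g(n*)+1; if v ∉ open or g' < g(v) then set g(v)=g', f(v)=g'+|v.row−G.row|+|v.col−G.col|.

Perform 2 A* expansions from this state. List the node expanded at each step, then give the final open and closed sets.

order=[(0,3) → (0,2)]; open=[(0,1) g=3 f=4, (0,5) g=1 f=6, (1,2) g=3 f=6, (1,3) g=2 f=6, (1,4) g=1 f=6]; closed=[(0,2), (0,3), (0,4)]

step 1: expand (0,3) (f=4, h=3) → closed; open now [(0,2) g=2 f=4, (0,5) g=1 f=6, (1,3) g=2 f=6, (1,4) g=1 f=6]
step 2: expand (0,2) (f=4, h=2) → closed; open now [(0,1) g=3 f=4, (0,5) g=1 f=6, (1,2) g=3 f=6, (1,3) g=2 f=6, (1,4) g=1 f=6]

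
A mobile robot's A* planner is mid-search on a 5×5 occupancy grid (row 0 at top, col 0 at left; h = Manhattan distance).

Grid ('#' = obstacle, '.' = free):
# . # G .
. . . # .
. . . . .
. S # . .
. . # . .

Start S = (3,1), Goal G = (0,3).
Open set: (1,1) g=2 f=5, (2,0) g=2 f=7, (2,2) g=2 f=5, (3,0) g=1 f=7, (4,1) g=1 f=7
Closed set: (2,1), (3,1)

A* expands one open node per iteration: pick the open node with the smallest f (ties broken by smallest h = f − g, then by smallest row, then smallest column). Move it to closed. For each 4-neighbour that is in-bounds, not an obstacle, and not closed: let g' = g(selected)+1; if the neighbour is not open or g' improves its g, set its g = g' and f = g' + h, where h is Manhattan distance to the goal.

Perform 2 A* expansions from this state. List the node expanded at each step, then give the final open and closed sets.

step 1: expand (1,1) (f=5, h=3) → closed; open now [(0,1) g=3 f=5, (1,0) g=3 f=7, (1,2) g=3 f=5, (2,0) g=2 f=7, (2,2) g=2 f=5, (3,0) g=1 f=7, (4,1) g=1 f=7]
step 2: expand (0,1) (f=5, h=2) → closed; open now [(1,0) g=3 f=7, (1,2) g=3 f=5, (2,0) g=2 f=7, (2,2) g=2 f=5, (3,0) g=1 f=7, (4,1) g=1 f=7]

order=[(1,1) → (0,1)]; open=[(1,0) g=3 f=7, (1,2) g=3 f=5, (2,0) g=2 f=7, (2,2) g=2 f=5, (3,0) g=1 f=7, (4,1) g=1 f=7]; closed=[(0,1), (1,1), (2,1), (3,1)]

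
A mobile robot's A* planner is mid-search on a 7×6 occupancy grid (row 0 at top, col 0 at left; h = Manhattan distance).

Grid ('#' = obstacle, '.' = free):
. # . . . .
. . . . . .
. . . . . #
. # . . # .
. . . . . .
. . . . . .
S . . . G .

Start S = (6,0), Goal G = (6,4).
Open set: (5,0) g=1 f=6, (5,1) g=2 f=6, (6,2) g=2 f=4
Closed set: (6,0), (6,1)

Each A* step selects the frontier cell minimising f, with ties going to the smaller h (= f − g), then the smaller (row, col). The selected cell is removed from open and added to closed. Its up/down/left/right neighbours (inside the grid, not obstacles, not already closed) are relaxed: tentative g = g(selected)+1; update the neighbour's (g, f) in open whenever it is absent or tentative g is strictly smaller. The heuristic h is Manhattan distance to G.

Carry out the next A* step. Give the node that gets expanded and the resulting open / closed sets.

step 1: expand (6,2) (f=4, h=2) → closed; open now [(5,0) g=1 f=6, (5,1) g=2 f=6, (5,2) g=3 f=6, (6,3) g=3 f=4]

expanded=(6,2); open=[(5,0) g=1 f=6, (5,1) g=2 f=6, (5,2) g=3 f=6, (6,3) g=3 f=4]; closed=[(6,0), (6,1), (6,2)]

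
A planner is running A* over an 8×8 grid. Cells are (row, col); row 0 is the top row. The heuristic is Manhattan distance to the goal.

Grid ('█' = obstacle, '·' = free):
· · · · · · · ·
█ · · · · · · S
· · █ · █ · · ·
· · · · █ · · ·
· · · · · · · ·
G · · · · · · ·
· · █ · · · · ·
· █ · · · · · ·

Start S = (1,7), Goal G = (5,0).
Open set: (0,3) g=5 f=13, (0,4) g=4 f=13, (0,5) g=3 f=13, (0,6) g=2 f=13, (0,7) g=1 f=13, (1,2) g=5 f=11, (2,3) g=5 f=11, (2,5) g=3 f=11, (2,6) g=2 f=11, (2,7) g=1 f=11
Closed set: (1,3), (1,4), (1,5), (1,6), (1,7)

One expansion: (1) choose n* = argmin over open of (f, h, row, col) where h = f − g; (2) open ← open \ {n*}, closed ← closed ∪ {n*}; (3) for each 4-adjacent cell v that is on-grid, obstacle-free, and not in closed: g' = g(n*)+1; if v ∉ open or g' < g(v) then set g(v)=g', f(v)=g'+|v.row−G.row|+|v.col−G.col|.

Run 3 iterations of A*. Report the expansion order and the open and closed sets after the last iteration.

step 1: expand (1,2) (f=11, h=6) → closed; open now [(0,2) g=6 f=13, (0,3) g=5 f=13, (0,4) g=4 f=13, (0,5) g=3 f=13, (0,6) g=2 f=13, (0,7) g=1 f=13, (1,1) g=6 f=11, (2,3) g=5 f=11, (2,5) g=3 f=11, (2,6) g=2 f=11, (2,7) g=1 f=11]
step 2: expand (1,1) (f=11, h=5) → closed; open now [(0,1) g=7 f=13, (0,2) g=6 f=13, (0,3) g=5 f=13, (0,4) g=4 f=13, (0,5) g=3 f=13, (0,6) g=2 f=13, (0,7) g=1 f=13, (2,1) g=7 f=11, (2,3) g=5 f=11, (2,5) g=3 f=11, (2,6) g=2 f=11, (2,7) g=1 f=11]
step 3: expand (2,1) (f=11, h=4) → closed; open now [(0,1) g=7 f=13, (0,2) g=6 f=13, (0,3) g=5 f=13, (0,4) g=4 f=13, (0,5) g=3 f=13, (0,6) g=2 f=13, (0,7) g=1 f=13, (2,0) g=8 f=11, (2,3) g=5 f=11, (2,5) g=3 f=11, (2,6) g=2 f=11, (2,7) g=1 f=11, (3,1) g=8 f=11]

order=[(1,2) → (1,1) → (2,1)]; open=[(0,1) g=7 f=13, (0,2) g=6 f=13, (0,3) g=5 f=13, (0,4) g=4 f=13, (0,5) g=3 f=13, (0,6) g=2 f=13, (0,7) g=1 f=13, (2,0) g=8 f=11, (2,3) g=5 f=11, (2,5) g=3 f=11, (2,6) g=2 f=11, (2,7) g=1 f=11, (3,1) g=8 f=11]; closed=[(1,1), (1,2), (1,3), (1,4), (1,5), (1,6), (1,7), (2,1)]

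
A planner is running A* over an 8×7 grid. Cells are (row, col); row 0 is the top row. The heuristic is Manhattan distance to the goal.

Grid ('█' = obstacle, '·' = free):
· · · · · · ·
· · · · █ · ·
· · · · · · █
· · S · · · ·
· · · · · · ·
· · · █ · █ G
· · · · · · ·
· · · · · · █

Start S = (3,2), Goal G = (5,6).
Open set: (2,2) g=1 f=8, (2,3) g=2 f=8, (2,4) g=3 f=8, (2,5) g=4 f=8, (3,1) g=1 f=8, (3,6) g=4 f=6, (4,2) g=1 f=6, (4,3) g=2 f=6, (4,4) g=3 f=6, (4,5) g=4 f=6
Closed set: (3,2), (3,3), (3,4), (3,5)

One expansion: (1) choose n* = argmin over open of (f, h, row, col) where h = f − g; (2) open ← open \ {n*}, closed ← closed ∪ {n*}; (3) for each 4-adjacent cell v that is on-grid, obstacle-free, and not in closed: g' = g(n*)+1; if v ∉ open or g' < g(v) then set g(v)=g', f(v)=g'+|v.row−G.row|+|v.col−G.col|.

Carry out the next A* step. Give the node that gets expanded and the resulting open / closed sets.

expanded=(3,6); open=[(2,2) g=1 f=8, (2,3) g=2 f=8, (2,4) g=3 f=8, (2,5) g=4 f=8, (3,1) g=1 f=8, (4,2) g=1 f=6, (4,3) g=2 f=6, (4,4) g=3 f=6, (4,5) g=4 f=6, (4,6) g=5 f=6]; closed=[(3,2), (3,3), (3,4), (3,5), (3,6)]

step 1: expand (3,6) (f=6, h=2) → closed; open now [(2,2) g=1 f=8, (2,3) g=2 f=8, (2,4) g=3 f=8, (2,5) g=4 f=8, (3,1) g=1 f=8, (4,2) g=1 f=6, (4,3) g=2 f=6, (4,4) g=3 f=6, (4,5) g=4 f=6, (4,6) g=5 f=6]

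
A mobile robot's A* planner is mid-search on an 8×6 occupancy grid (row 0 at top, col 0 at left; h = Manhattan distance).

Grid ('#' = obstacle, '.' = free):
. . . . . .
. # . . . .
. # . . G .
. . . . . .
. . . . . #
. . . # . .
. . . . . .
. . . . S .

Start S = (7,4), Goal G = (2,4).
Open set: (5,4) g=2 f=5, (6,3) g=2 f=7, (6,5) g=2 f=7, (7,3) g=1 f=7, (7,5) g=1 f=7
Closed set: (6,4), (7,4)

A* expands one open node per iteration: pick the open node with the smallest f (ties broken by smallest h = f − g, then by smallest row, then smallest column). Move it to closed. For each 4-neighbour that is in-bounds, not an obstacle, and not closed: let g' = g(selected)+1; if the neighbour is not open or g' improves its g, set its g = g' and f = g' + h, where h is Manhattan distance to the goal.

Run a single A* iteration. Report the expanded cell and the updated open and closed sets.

step 1: expand (5,4) (f=5, h=3) → closed; open now [(4,4) g=3 f=5, (5,5) g=3 f=7, (6,3) g=2 f=7, (6,5) g=2 f=7, (7,3) g=1 f=7, (7,5) g=1 f=7]

expanded=(5,4); open=[(4,4) g=3 f=5, (5,5) g=3 f=7, (6,3) g=2 f=7, (6,5) g=2 f=7, (7,3) g=1 f=7, (7,5) g=1 f=7]; closed=[(5,4), (6,4), (7,4)]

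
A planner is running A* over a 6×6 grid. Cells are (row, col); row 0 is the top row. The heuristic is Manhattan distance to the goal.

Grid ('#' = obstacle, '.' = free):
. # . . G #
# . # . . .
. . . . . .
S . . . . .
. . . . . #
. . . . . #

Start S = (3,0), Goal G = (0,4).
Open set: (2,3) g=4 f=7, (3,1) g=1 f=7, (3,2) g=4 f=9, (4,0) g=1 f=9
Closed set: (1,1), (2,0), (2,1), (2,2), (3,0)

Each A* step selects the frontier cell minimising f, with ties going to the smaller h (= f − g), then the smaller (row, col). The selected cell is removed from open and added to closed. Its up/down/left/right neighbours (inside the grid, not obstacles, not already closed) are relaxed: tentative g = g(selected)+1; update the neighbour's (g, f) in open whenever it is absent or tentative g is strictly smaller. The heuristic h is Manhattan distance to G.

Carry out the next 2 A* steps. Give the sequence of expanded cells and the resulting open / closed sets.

order=[(2,3) → (1,3)]; open=[(0,3) g=6 f=7, (1,4) g=6 f=7, (2,4) g=5 f=7, (3,1) g=1 f=7, (3,2) g=4 f=9, (3,3) g=5 f=9, (4,0) g=1 f=9]; closed=[(1,1), (1,3), (2,0), (2,1), (2,2), (2,3), (3,0)]

step 1: expand (2,3) (f=7, h=3) → closed; open now [(1,3) g=5 f=7, (2,4) g=5 f=7, (3,1) g=1 f=7, (3,2) g=4 f=9, (3,3) g=5 f=9, (4,0) g=1 f=9]
step 2: expand (1,3) (f=7, h=2) → closed; open now [(0,3) g=6 f=7, (1,4) g=6 f=7, (2,4) g=5 f=7, (3,1) g=1 f=7, (3,2) g=4 f=9, (3,3) g=5 f=9, (4,0) g=1 f=9]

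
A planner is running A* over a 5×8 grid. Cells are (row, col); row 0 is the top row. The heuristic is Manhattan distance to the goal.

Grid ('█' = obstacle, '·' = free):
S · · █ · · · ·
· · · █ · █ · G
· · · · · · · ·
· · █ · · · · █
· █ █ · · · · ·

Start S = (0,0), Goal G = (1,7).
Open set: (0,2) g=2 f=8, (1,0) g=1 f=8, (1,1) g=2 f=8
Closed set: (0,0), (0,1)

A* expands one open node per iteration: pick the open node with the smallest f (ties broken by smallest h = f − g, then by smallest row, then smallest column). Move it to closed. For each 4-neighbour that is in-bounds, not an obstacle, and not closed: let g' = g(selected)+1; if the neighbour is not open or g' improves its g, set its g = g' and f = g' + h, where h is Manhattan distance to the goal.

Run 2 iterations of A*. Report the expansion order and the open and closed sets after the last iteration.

step 1: expand (0,2) (f=8, h=6) → closed; open now [(1,0) g=1 f=8, (1,1) g=2 f=8, (1,2) g=3 f=8]
step 2: expand (1,2) (f=8, h=5) → closed; open now [(1,0) g=1 f=8, (1,1) g=2 f=8, (2,2) g=4 f=10]

order=[(0,2) → (1,2)]; open=[(1,0) g=1 f=8, (1,1) g=2 f=8, (2,2) g=4 f=10]; closed=[(0,0), (0,1), (0,2), (1,2)]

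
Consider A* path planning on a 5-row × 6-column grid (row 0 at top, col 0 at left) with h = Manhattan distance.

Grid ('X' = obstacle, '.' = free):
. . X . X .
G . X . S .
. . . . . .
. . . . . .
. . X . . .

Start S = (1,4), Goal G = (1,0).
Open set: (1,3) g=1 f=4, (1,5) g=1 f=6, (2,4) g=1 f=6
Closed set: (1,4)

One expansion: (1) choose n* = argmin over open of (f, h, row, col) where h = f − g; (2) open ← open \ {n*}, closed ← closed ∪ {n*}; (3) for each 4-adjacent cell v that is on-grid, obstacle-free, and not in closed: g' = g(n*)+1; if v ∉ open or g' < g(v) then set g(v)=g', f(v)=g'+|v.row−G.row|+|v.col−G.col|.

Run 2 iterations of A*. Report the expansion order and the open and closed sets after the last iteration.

step 1: expand (1,3) (f=4, h=3) → closed; open now [(0,3) g=2 f=6, (1,5) g=1 f=6, (2,3) g=2 f=6, (2,4) g=1 f=6]
step 2: expand (0,3) (f=6, h=4) → closed; open now [(1,5) g=1 f=6, (2,3) g=2 f=6, (2,4) g=1 f=6]

order=[(1,3) → (0,3)]; open=[(1,5) g=1 f=6, (2,3) g=2 f=6, (2,4) g=1 f=6]; closed=[(0,3), (1,3), (1,4)]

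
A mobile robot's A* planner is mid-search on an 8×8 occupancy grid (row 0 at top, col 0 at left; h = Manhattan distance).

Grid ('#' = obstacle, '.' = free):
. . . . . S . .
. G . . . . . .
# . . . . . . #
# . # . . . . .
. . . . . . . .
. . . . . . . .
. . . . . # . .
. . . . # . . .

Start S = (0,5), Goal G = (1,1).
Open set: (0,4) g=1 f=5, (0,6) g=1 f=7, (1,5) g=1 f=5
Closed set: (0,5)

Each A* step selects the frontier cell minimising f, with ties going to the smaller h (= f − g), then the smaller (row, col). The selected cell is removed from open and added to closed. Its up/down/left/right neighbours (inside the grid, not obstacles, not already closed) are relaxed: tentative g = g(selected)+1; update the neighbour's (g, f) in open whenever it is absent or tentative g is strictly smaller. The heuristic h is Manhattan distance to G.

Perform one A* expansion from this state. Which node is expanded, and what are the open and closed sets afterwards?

expanded=(0,4); open=[(0,3) g=2 f=5, (0,6) g=1 f=7, (1,4) g=2 f=5, (1,5) g=1 f=5]; closed=[(0,4), (0,5)]

step 1: expand (0,4) (f=5, h=4) → closed; open now [(0,3) g=2 f=5, (0,6) g=1 f=7, (1,4) g=2 f=5, (1,5) g=1 f=5]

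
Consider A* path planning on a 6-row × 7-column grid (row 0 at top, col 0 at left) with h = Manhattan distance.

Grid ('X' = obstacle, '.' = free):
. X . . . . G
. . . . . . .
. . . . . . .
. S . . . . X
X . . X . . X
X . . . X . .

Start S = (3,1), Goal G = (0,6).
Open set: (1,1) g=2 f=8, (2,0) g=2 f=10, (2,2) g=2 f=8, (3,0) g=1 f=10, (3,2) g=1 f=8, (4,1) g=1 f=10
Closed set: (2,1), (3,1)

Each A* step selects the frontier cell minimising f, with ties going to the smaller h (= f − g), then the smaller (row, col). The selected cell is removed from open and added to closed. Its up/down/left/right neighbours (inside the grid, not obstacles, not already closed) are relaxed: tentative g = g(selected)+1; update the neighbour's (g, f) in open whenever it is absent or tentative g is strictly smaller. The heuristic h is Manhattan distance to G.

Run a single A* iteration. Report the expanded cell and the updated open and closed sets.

expanded=(1,1); open=[(1,0) g=3 f=10, (1,2) g=3 f=8, (2,0) g=2 f=10, (2,2) g=2 f=8, (3,0) g=1 f=10, (3,2) g=1 f=8, (4,1) g=1 f=10]; closed=[(1,1), (2,1), (3,1)]

step 1: expand (1,1) (f=8, h=6) → closed; open now [(1,0) g=3 f=10, (1,2) g=3 f=8, (2,0) g=2 f=10, (2,2) g=2 f=8, (3,0) g=1 f=10, (3,2) g=1 f=8, (4,1) g=1 f=10]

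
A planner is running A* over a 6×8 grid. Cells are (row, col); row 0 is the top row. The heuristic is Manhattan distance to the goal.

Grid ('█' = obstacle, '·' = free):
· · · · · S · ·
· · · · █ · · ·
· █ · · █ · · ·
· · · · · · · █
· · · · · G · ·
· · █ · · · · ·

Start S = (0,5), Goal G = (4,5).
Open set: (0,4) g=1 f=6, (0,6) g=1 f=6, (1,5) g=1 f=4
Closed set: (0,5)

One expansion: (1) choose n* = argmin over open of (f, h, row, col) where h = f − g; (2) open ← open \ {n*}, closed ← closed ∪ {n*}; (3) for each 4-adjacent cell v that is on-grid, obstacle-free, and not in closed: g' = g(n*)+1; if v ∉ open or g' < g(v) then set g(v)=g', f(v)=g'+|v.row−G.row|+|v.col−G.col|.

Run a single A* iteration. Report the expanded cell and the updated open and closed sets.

step 1: expand (1,5) (f=4, h=3) → closed; open now [(0,4) g=1 f=6, (0,6) g=1 f=6, (1,6) g=2 f=6, (2,5) g=2 f=4]

expanded=(1,5); open=[(0,4) g=1 f=6, (0,6) g=1 f=6, (1,6) g=2 f=6, (2,5) g=2 f=4]; closed=[(0,5), (1,5)]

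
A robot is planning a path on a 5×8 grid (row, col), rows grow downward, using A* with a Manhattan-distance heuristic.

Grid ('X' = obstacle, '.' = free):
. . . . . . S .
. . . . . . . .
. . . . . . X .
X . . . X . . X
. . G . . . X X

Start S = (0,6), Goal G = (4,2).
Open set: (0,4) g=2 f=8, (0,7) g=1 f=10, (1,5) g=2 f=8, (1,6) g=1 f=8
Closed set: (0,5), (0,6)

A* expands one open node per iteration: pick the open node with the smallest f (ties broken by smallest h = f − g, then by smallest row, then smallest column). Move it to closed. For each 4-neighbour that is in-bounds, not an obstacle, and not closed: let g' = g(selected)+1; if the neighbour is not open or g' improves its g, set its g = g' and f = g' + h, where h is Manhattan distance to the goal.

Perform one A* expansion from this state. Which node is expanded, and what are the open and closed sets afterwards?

expanded=(0,4); open=[(0,3) g=3 f=8, (0,7) g=1 f=10, (1,4) g=3 f=8, (1,5) g=2 f=8, (1,6) g=1 f=8]; closed=[(0,4), (0,5), (0,6)]

step 1: expand (0,4) (f=8, h=6) → closed; open now [(0,3) g=3 f=8, (0,7) g=1 f=10, (1,4) g=3 f=8, (1,5) g=2 f=8, (1,6) g=1 f=8]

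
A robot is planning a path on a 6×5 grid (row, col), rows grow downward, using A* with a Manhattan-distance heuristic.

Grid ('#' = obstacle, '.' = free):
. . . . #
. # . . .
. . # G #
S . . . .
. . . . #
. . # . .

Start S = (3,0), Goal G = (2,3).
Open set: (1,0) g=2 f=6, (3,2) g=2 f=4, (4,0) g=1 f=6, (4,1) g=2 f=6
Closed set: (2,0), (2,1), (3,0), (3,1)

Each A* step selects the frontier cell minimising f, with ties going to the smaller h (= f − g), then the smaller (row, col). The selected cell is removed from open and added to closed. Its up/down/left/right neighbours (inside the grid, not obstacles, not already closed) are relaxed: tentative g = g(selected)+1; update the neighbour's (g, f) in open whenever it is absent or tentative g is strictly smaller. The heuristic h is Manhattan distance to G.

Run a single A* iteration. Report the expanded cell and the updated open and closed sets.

expanded=(3,2); open=[(1,0) g=2 f=6, (3,3) g=3 f=4, (4,0) g=1 f=6, (4,1) g=2 f=6, (4,2) g=3 f=6]; closed=[(2,0), (2,1), (3,0), (3,1), (3,2)]

step 1: expand (3,2) (f=4, h=2) → closed; open now [(1,0) g=2 f=6, (3,3) g=3 f=4, (4,0) g=1 f=6, (4,1) g=2 f=6, (4,2) g=3 f=6]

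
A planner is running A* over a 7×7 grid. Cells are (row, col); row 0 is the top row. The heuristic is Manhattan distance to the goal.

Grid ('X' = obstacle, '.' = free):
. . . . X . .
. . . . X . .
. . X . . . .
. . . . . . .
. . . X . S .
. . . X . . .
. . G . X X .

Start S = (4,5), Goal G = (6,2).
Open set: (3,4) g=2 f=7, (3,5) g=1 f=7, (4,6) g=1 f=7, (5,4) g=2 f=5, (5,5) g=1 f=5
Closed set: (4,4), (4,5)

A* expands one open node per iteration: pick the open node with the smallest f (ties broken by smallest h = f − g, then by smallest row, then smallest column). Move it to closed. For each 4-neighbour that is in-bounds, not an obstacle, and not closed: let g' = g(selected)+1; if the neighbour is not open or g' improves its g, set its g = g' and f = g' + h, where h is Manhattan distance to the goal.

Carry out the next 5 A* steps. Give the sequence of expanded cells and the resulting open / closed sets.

order=[(5,4) → (5,5) → (3,4) → (3,3) → (3,2)]; open=[(2,3) g=4 f=9, (2,4) g=3 f=9, (3,1) g=5 f=9, (3,5) g=1 f=7, (4,2) g=5 f=7, (4,6) g=1 f=7, (5,6) g=2 f=7]; closed=[(3,2), (3,3), (3,4), (4,4), (4,5), (5,4), (5,5)]

step 1: expand (5,4) (f=5, h=3) → closed; open now [(3,4) g=2 f=7, (3,5) g=1 f=7, (4,6) g=1 f=7, (5,5) g=1 f=5]
step 2: expand (5,5) (f=5, h=4) → closed; open now [(3,4) g=2 f=7, (3,5) g=1 f=7, (4,6) g=1 f=7, (5,6) g=2 f=7]
step 3: expand (3,4) (f=7, h=5) → closed; open now [(2,4) g=3 f=9, (3,3) g=3 f=7, (3,5) g=1 f=7, (4,6) g=1 f=7, (5,6) g=2 f=7]
step 4: expand (3,3) (f=7, h=4) → closed; open now [(2,3) g=4 f=9, (2,4) g=3 f=9, (3,2) g=4 f=7, (3,5) g=1 f=7, (4,6) g=1 f=7, (5,6) g=2 f=7]
step 5: expand (3,2) (f=7, h=3) → closed; open now [(2,3) g=4 f=9, (2,4) g=3 f=9, (3,1) g=5 f=9, (3,5) g=1 f=7, (4,2) g=5 f=7, (4,6) g=1 f=7, (5,6) g=2 f=7]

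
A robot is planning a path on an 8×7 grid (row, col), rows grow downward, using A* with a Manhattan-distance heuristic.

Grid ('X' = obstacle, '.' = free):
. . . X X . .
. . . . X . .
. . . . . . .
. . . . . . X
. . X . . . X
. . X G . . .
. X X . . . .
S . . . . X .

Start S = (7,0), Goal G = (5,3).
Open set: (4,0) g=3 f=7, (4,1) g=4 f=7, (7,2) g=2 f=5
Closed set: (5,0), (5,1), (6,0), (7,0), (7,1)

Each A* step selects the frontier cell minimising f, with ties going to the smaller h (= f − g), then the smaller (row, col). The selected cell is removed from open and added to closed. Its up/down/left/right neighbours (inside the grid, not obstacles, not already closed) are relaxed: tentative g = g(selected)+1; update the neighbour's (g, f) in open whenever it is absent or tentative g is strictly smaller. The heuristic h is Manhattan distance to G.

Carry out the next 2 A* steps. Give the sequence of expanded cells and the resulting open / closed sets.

order=[(7,2) → (7,3)]; open=[(4,0) g=3 f=7, (4,1) g=4 f=7, (6,3) g=4 f=5, (7,4) g=4 f=7]; closed=[(5,0), (5,1), (6,0), (7,0), (7,1), (7,2), (7,3)]

step 1: expand (7,2) (f=5, h=3) → closed; open now [(4,0) g=3 f=7, (4,1) g=4 f=7, (7,3) g=3 f=5]
step 2: expand (7,3) (f=5, h=2) → closed; open now [(4,0) g=3 f=7, (4,1) g=4 f=7, (6,3) g=4 f=5, (7,4) g=4 f=7]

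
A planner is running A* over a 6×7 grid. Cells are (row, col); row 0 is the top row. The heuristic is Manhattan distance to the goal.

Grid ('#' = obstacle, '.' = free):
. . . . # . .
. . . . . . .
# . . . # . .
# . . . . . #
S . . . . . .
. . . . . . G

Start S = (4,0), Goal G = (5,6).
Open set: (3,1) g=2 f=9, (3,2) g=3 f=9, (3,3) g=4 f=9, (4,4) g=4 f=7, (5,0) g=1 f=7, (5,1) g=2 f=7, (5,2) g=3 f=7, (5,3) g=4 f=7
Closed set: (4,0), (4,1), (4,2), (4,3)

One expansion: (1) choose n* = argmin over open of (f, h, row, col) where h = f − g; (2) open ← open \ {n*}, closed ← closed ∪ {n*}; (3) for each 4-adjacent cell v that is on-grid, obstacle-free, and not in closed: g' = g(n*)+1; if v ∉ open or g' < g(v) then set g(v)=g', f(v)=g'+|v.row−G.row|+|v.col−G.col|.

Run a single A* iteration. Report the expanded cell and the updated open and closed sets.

step 1: expand (4,4) (f=7, h=3) → closed; open now [(3,1) g=2 f=9, (3,2) g=3 f=9, (3,3) g=4 f=9, (3,4) g=5 f=9, (4,5) g=5 f=7, (5,0) g=1 f=7, (5,1) g=2 f=7, (5,2) g=3 f=7, (5,3) g=4 f=7, (5,4) g=5 f=7]

expanded=(4,4); open=[(3,1) g=2 f=9, (3,2) g=3 f=9, (3,3) g=4 f=9, (3,4) g=5 f=9, (4,5) g=5 f=7, (5,0) g=1 f=7, (5,1) g=2 f=7, (5,2) g=3 f=7, (5,3) g=4 f=7, (5,4) g=5 f=7]; closed=[(4,0), (4,1), (4,2), (4,3), (4,4)]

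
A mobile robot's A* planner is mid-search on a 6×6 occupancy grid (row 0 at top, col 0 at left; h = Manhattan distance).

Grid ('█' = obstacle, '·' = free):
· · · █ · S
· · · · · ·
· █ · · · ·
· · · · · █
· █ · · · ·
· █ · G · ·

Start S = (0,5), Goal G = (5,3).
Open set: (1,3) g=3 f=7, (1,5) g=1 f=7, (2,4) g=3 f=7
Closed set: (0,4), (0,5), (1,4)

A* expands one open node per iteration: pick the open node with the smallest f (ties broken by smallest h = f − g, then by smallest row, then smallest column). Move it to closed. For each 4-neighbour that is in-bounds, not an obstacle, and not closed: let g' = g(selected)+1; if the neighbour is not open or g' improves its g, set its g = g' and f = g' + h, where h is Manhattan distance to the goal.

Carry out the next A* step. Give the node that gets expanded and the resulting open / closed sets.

step 1: expand (1,3) (f=7, h=4) → closed; open now [(1,2) g=4 f=9, (1,5) g=1 f=7, (2,3) g=4 f=7, (2,4) g=3 f=7]

expanded=(1,3); open=[(1,2) g=4 f=9, (1,5) g=1 f=7, (2,3) g=4 f=7, (2,4) g=3 f=7]; closed=[(0,4), (0,5), (1,3), (1,4)]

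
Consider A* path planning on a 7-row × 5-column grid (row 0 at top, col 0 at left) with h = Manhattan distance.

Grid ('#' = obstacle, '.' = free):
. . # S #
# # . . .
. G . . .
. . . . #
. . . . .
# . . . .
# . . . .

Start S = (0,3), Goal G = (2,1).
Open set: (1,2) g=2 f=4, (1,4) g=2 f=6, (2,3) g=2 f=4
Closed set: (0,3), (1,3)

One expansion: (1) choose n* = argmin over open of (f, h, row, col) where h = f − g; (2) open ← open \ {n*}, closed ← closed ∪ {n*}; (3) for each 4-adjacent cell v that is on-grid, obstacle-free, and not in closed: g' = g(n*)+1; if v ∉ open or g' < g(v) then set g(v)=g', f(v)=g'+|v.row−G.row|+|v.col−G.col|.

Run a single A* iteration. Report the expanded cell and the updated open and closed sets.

expanded=(1,2); open=[(1,4) g=2 f=6, (2,2) g=3 f=4, (2,3) g=2 f=4]; closed=[(0,3), (1,2), (1,3)]

step 1: expand (1,2) (f=4, h=2) → closed; open now [(1,4) g=2 f=6, (2,2) g=3 f=4, (2,3) g=2 f=4]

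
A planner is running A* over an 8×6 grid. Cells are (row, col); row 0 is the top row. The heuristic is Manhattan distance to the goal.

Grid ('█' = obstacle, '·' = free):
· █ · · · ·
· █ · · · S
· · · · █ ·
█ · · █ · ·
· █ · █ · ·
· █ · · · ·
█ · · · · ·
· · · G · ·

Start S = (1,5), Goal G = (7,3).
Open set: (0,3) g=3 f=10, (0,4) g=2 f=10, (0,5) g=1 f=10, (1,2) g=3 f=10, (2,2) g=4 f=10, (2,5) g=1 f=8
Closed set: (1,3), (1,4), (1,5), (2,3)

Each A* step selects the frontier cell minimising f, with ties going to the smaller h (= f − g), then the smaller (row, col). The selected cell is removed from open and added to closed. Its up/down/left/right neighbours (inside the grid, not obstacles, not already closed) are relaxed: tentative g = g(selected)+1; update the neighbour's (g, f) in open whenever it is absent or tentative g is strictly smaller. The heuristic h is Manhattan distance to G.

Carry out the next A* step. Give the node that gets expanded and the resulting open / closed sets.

expanded=(2,5); open=[(0,3) g=3 f=10, (0,4) g=2 f=10, (0,5) g=1 f=10, (1,2) g=3 f=10, (2,2) g=4 f=10, (3,5) g=2 f=8]; closed=[(1,3), (1,4), (1,5), (2,3), (2,5)]

step 1: expand (2,5) (f=8, h=7) → closed; open now [(0,3) g=3 f=10, (0,4) g=2 f=10, (0,5) g=1 f=10, (1,2) g=3 f=10, (2,2) g=4 f=10, (3,5) g=2 f=8]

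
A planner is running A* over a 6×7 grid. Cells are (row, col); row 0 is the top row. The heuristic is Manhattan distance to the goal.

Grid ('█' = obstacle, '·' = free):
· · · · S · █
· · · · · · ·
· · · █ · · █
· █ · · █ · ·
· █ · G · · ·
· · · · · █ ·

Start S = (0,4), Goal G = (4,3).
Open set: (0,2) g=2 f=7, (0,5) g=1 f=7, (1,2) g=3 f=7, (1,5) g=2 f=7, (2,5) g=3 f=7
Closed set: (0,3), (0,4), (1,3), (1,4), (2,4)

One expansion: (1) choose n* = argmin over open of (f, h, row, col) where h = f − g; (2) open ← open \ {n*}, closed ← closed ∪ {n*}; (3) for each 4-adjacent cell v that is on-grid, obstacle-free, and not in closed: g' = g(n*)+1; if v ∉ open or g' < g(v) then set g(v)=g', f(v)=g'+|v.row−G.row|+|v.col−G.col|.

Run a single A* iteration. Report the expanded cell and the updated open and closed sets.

step 1: expand (1,2) (f=7, h=4) → closed; open now [(0,2) g=2 f=7, (0,5) g=1 f=7, (1,1) g=4 f=9, (1,5) g=2 f=7, (2,2) g=4 f=7, (2,5) g=3 f=7]

expanded=(1,2); open=[(0,2) g=2 f=7, (0,5) g=1 f=7, (1,1) g=4 f=9, (1,5) g=2 f=7, (2,2) g=4 f=7, (2,5) g=3 f=7]; closed=[(0,3), (0,4), (1,2), (1,3), (1,4), (2,4)]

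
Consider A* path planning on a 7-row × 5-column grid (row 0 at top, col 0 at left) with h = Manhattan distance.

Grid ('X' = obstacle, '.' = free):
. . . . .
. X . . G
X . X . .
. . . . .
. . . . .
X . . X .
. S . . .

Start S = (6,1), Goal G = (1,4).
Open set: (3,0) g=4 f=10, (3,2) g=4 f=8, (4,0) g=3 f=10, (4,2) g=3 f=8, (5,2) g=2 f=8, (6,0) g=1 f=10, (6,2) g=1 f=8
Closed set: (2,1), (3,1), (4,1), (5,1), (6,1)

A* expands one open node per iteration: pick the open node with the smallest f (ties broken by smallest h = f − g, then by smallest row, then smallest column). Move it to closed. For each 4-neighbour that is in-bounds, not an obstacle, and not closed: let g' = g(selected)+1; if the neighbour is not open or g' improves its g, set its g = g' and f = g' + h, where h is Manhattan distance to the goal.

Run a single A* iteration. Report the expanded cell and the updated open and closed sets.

expanded=(3,2); open=[(3,0) g=4 f=10, (3,3) g=5 f=8, (4,0) g=3 f=10, (4,2) g=3 f=8, (5,2) g=2 f=8, (6,0) g=1 f=10, (6,2) g=1 f=8]; closed=[(2,1), (3,1), (3,2), (4,1), (5,1), (6,1)]

step 1: expand (3,2) (f=8, h=4) → closed; open now [(3,0) g=4 f=10, (3,3) g=5 f=8, (4,0) g=3 f=10, (4,2) g=3 f=8, (5,2) g=2 f=8, (6,0) g=1 f=10, (6,2) g=1 f=8]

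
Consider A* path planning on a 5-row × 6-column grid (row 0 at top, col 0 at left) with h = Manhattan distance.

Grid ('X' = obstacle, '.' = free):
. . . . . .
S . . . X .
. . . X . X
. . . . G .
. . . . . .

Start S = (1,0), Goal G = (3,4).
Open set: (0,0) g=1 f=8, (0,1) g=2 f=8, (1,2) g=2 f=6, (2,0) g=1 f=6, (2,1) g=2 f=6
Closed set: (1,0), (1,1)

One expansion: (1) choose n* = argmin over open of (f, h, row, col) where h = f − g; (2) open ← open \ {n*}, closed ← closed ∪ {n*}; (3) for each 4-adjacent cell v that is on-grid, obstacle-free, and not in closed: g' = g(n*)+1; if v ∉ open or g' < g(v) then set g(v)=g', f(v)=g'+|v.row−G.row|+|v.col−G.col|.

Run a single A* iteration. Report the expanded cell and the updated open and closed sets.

expanded=(1,2); open=[(0,0) g=1 f=8, (0,1) g=2 f=8, (0,2) g=3 f=8, (1,3) g=3 f=6, (2,0) g=1 f=6, (2,1) g=2 f=6, (2,2) g=3 f=6]; closed=[(1,0), (1,1), (1,2)]

step 1: expand (1,2) (f=6, h=4) → closed; open now [(0,0) g=1 f=8, (0,1) g=2 f=8, (0,2) g=3 f=8, (1,3) g=3 f=6, (2,0) g=1 f=6, (2,1) g=2 f=6, (2,2) g=3 f=6]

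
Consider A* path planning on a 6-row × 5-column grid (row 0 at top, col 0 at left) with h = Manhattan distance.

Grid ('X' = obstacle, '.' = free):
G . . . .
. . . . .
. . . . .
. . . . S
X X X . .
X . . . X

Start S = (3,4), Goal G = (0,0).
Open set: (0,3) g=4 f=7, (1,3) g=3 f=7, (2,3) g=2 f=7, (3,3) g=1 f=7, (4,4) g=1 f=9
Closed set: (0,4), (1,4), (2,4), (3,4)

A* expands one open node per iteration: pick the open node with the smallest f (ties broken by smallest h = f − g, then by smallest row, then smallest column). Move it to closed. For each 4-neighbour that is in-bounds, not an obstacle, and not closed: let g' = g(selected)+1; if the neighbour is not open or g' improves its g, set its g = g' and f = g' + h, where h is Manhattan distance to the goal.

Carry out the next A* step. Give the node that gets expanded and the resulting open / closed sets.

expanded=(0,3); open=[(0,2) g=5 f=7, (1,3) g=3 f=7, (2,3) g=2 f=7, (3,3) g=1 f=7, (4,4) g=1 f=9]; closed=[(0,3), (0,4), (1,4), (2,4), (3,4)]

step 1: expand (0,3) (f=7, h=3) → closed; open now [(0,2) g=5 f=7, (1,3) g=3 f=7, (2,3) g=2 f=7, (3,3) g=1 f=7, (4,4) g=1 f=9]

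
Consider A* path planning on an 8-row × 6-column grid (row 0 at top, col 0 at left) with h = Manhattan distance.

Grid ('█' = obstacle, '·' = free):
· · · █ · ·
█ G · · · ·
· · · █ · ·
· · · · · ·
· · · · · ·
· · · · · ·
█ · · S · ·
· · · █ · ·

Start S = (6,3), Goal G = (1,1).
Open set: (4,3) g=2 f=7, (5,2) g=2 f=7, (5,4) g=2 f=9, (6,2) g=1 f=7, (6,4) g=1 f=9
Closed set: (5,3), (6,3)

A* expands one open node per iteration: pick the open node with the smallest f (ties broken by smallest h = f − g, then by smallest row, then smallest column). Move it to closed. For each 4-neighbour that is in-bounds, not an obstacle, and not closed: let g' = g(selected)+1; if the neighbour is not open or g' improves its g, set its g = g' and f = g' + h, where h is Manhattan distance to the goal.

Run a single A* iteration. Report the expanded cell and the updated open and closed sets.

step 1: expand (4,3) (f=7, h=5) → closed; open now [(3,3) g=3 f=7, (4,2) g=3 f=7, (4,4) g=3 f=9, (5,2) g=2 f=7, (5,4) g=2 f=9, (6,2) g=1 f=7, (6,4) g=1 f=9]

expanded=(4,3); open=[(3,3) g=3 f=7, (4,2) g=3 f=7, (4,4) g=3 f=9, (5,2) g=2 f=7, (5,4) g=2 f=9, (6,2) g=1 f=7, (6,4) g=1 f=9]; closed=[(4,3), (5,3), (6,3)]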